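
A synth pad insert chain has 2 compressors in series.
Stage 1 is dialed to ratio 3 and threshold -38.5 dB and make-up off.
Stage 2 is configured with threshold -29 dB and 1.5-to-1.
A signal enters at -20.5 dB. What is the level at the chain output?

-32.5 dB

Stage 1: overshoot 18 dB → 18/3 = 6 dB → -32.5 dB.
Stage 2: below threshold (-32.5 ≤ -29); passes unchanged; output -32.5 dB.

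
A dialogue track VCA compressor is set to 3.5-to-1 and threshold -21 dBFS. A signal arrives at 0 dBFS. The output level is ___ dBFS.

-15 dBFS

0 dBFS sits 21 dB over threshold.
The 21 dB excess becomes 6 dB after 3.5:1 reduction.
Output = -21 + 6 = -15 dBFS.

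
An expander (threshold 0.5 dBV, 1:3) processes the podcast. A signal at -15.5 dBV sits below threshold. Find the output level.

-47.5 dBV

Below threshold, a 1:3 expander applies gain = (3−1)×(T − x) of attenuation.
(3−1) × 16 = 32 dB, so output = -15.5 − 32 = -47.5 dBV.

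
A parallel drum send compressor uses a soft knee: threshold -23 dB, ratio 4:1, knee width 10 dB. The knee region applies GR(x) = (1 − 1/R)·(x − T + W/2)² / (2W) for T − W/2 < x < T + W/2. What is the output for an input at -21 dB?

-22.8375 dB

x − T + W/2 = -21 − (-23) + 5 = 7.
GR = (1 − 1/4) × 7² / 20 = 0.75 × 49 / 20 = 1.8375 dB.
Output = -21 − 1.8375 = -22.8375 dB.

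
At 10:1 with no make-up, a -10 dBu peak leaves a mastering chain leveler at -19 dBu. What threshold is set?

-20 dBu

Gain reduction = -10 − (-19) = 9 dB; output overshoot = GR / (R − 1) = 9 / 9 = 1 dB.
Threshold = output − output overshoot = -19 − 1 = -20 dBu.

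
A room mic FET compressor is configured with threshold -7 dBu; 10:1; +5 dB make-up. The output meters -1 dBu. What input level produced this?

Stripping the +5 dB make-up gives -6 dBu at the gain stage.
That's 1 dB above the -7 dBu threshold.
Input overshoot = R × output overshoot = 10 dB → input = -7 + 10 = 3 dBu.

3 dBu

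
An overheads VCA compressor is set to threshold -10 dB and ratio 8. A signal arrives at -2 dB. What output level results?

-9 dB

The input is 8 dB above the -10 dB threshold.
8:1 compression reduces that to 8/8 = 1 dB over.
That puts the output at -9 dB.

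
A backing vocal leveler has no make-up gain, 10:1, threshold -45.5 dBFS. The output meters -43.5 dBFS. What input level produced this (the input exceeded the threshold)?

That's 2 dB above the -45.5 dBFS threshold.
Input overshoot = R × output overshoot = 20 dB → input = -45.5 + 20 = -25.5 dBFS.

-25.5 dBFS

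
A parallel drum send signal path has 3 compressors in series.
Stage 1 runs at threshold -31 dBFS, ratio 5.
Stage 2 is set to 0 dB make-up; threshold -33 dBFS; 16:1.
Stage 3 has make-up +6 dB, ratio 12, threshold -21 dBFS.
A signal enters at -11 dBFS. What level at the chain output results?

Stage 1: 20 dB above -31 dBFS, reduced 5:1 to 4 dB above → -27 dBFS.
Stage 2: -27 dBFS is 6 dB over -33 dBFS; at 16:1 that becomes 0.375 dB over, giving -32.625 dBFS.
Stage 3: -32.625 dBFS ≤ -21 dBFS, so stage 3 doesn't engage; make-up brings it to -26.625 dBFS.

-26.625 dBFS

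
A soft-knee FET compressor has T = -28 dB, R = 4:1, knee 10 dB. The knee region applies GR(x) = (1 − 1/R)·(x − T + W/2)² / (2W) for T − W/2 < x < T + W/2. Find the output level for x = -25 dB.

x − T + W/2 = -25 − (-28) + 5 = 8.
GR = (1 − 1/4) × 8² / 20 = 0.75 × 64 / 20 = 2.4 dB.
Output = -25 − 2.4 = -27.4 dB.

-27.4 dB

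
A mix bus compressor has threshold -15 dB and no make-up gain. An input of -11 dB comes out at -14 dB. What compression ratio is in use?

4:1

Input overshoot = -11 − (-15) = 4 dB; output overshoot = -14 − (-15) = 1 dB.
Ratio = 4 / 1 = 4.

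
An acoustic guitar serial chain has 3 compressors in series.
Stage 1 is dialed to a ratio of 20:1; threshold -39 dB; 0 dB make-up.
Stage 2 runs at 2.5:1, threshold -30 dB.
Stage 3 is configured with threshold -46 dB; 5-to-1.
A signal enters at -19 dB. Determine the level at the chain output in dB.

Stage 1: 20 dB above -39 dB, reduced 20:1 to 1 dB above → -38 dB.
Stage 2: below threshold (-38 ≤ -30); passes unchanged; output -38 dB.
Stage 3: overshoot 8 dB → 8/5 = 1.6 dB → -44.4 dB.

-44.4 dB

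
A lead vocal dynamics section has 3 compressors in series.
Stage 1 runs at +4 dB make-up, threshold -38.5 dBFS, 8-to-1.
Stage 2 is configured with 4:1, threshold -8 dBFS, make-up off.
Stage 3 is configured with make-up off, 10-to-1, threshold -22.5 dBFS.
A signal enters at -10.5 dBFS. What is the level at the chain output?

Stage 1: 28 dB above -38.5 dBFS, reduced 8:1 to 3.5 dB above → -35 dBFS; +4 dB make-up → -31 dBFS.
Stage 2: below threshold (-31 ≤ -8); passes unchanged; output -31 dBFS.
Stage 3: -31 dBFS ≤ -22.5 dBFS, so stage 3 doesn't engage; output -31 dBFS.

-31 dBFS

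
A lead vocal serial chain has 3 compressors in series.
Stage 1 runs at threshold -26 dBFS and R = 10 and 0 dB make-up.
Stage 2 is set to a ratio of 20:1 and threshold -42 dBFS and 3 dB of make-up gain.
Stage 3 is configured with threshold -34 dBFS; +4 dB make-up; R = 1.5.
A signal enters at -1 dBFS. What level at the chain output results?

-34.075 dBFS

Stage 1: -1 dBFS is 25 dB over -26 dBFS; at 10:1 that becomes 2.5 dB over, giving -23.5 dBFS.
Stage 2: overshoot 18.5 dB → 18.5/20 = 0.925 dB → -41.075 dBFS; +3 dB make-up → -38.075 dBFS.
Stage 3: -38.075 dBFS ≤ -34 dBFS, so stage 3 doesn't engage; make-up brings it to -34.075 dBFS.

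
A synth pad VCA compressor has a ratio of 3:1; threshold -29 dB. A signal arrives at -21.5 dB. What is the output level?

Overshoot: -21.5 − (-29) = 7.5 dB.
3:1 compression reduces that to 7.5/3 = 2.5 dB over.
That puts the output at -26.5 dB.

-26.5 dB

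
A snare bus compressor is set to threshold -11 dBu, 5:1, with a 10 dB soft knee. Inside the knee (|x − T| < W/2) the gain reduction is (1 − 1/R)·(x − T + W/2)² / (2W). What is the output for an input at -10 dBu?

-11.44 dBu

x − T + W/2 = -10 − (-11) + 5 = 6.
GR = (1 − 1/5) × 6² / 20 = 0.8 × 36 / 20 = 1.44 dB.
Output = -10 − 1.44 = -11.44 dBu.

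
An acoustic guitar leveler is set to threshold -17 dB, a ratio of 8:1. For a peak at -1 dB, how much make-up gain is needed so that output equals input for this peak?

14 dB

Without make-up, output = threshold + overshoot/8 = -17 + 2 = -15 dB.
Gap to target: 14 dB.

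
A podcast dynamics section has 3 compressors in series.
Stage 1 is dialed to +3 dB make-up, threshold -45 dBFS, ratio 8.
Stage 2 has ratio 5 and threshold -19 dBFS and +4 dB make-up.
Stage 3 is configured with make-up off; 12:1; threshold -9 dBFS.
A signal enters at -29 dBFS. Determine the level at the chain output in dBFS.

Stage 1: 16 dB above -45 dBFS, reduced 8:1 to 2 dB above → -43 dBFS; +3 dB make-up → -40 dBFS.
Stage 2: below threshold (-40 ≤ -19); passes unchanged; make-up brings it to -36 dBFS.
Stage 3: -36 dBFS ≤ -9 dBFS, so stage 3 doesn't engage; output -36 dBFS.

-36 dBFS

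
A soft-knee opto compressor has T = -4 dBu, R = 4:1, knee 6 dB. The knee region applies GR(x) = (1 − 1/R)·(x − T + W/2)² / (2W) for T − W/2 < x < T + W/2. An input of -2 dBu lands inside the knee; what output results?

x − T + W/2 = -2 − (-4) + 3 = 5.
GR = (1 − 1/4) × 5² / 12 = 0.75 × 25 / 12 = 1.5625 dB.
Output = -2 − 1.5625 = -3.5625 dBu.

-3.5625 dBu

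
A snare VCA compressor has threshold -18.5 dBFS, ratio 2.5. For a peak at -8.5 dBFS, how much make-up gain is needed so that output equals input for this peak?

Without make-up, output = threshold + overshoot/2.5 = -18.5 + 4 = -14.5 dBFS.
Gap to target: 6 dB.

6 dB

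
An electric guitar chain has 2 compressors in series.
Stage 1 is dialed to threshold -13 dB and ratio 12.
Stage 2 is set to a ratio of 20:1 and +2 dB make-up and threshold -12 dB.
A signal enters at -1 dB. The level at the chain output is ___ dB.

Stage 1: -1 dB is 12 dB over -13 dB; at 12:1 that becomes 1 dB over, giving -12 dB.
Stage 2: below threshold (-12 ≤ -12); passes unchanged; make-up brings it to -10 dB.

-10 dB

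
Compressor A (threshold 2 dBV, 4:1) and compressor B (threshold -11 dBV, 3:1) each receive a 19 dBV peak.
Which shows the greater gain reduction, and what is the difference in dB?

B, by 7.25 dB

A: overshoot 17 dB → output overshoot 4.25 dB → GR 12.75 dB.
B: overshoot 30 dB → output overshoot 10 dB → GR 20 dB.
B applies 7.25 dB more gain reduction.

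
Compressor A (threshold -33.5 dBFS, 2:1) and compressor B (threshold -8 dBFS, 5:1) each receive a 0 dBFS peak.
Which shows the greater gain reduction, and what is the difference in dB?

A: GR = 33.5 − 33.5/2 = 16.75 dB.
B: GR = 8 − 8/5 = 6.4 dB.
A applies 10.35 dB more gain reduction.

A, by 10.35 dB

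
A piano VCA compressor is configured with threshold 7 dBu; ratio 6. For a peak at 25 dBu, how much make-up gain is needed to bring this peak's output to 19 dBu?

Without make-up, output = threshold + overshoot/6 = 7 + 3 = 10 dBu.
Gap to target: 9 dB.

9 dB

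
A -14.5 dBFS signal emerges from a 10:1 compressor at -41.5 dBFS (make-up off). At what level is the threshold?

-44.5 dBFS

Let T be the threshold. Output overshoot = (input overshoot)/R, so -41.5 − T = (-14.5 − T)/10.
10·(-41.5 − T) = -14.5 − T → 9·T = -415 − (-14.5) = -400.5.
T = -400.5/9 = -44.5 dBFS.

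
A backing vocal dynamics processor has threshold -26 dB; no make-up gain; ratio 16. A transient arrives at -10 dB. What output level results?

-10 dB sits 16 dB over threshold.
The 16 dB excess becomes 1 dB after 16:1 reduction.
That puts the output at -25 dB.

-25 dB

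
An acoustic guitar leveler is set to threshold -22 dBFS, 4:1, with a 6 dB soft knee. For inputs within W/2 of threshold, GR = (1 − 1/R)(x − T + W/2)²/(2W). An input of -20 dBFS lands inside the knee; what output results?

-21.5625 dBFS

x − T + W/2 = -20 − (-22) + 3 = 5.
GR = (1 − 1/4) × 5² / 12 = 0.75 × 25 / 12 = 1.5625 dB.
Output = -20 − 1.5625 = -21.5625 dBFS.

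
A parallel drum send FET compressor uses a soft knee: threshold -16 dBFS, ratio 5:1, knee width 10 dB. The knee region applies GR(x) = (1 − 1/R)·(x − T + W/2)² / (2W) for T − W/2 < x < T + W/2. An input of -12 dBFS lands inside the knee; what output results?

-15.24 dBFS

x − T + W/2 = -12 − (-16) + 5 = 9.
GR = (1 − 1/5) × 9² / 20 = 0.8 × 81 / 20 = 3.24 dB.
Output = -12 − 3.24 = -15.24 dBFS.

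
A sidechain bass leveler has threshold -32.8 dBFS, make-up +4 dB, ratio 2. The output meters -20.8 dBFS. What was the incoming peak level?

-16.8 dBFS

Remove make-up: -20.8 − 4 = -24.8 dBFS.
Post-compression overshoot = -24.8 − (-32.8) = 8 dB.
Before 2:1 compression the overshoot was 8 × 2 = 16 dB, so input = -32.8 + 16 = -16.8 dBFS.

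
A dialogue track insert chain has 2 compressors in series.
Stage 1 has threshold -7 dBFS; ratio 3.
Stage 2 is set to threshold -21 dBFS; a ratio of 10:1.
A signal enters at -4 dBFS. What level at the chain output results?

-19.5 dBFS

Stage 1: 3 dB above -7 dBFS, reduced 3:1 to 1 dB above → -6 dBFS.
Stage 2: overshoot 15 dB → 15/10 = 1.5 dB → -19.5 dBFS.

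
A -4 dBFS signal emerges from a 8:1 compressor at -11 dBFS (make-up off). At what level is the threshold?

Gain reduction = -4 − (-11) = 7 dB; output overshoot = GR / (R − 1) = 7 / 7 = 1 dB.
Threshold = output − output overshoot = -11 − 1 = -12 dBFS.

-12 dBFS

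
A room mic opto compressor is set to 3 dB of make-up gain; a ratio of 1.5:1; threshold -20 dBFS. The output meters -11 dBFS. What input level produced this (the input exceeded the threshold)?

Stripping the +3 dB make-up gives -14 dBFS at the gain stage.
The compressed level sits -14 − (-20) = 6 dB over threshold.
Input overshoot = R × output overshoot = 9 dB → input = -20 + 9 = -11 dBFS.

-11 dBFS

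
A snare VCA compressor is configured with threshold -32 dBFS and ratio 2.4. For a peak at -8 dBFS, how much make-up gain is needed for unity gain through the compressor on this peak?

Overshoot 24 dB → 24/2.4 = 10 dB after compression, so the compressed level is -32 + 10 = -22 dBFS.
Make-up = target − compressed = -8 − (-22) = 14 dB.

14 dB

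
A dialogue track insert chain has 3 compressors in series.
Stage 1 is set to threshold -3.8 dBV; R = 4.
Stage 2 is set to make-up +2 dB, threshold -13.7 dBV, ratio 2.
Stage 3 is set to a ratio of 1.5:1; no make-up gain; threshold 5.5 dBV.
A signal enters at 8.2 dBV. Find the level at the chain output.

Stage 1: 12 dB above -3.8 dBV, reduced 4:1 to 3 dB above → -0.8 dBV.
Stage 2: 12.9 dB above -13.7 dBV, reduced 2:1 to 6.45 dB above → -7.25 dBV; +2 dB make-up → -5.25 dBV.
Stage 3: -5.25 dBV is at or below the 5.5 dBV threshold — no compression; output -5.25 dBV.

-5.25 dBV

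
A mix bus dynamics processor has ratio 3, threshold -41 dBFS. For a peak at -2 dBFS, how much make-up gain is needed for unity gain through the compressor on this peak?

26 dB

Without make-up, output = threshold + overshoot/3 = -41 + 13 = -28 dBFS.
Gap to target: 26 dB.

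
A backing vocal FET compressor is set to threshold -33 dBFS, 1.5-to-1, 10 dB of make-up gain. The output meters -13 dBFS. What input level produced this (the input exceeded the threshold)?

Remove make-up: -13 − 10 = -23 dBFS.
That's 10 dB above the -33 dBFS threshold.
Undo the ratio: input overshoot = 10 × 1.5 = 15 dB, giving input = -18 dBFS.

-18 dBFS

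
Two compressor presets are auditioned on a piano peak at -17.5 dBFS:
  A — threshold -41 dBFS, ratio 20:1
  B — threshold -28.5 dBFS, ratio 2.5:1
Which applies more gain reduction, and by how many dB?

A: 23.5 dB over, compressed to 1.175 dB over, so 22.325 dB of GR.
B: 11 dB over, compressed to 4.4 dB over, so 6.6 dB of GR.
A applies 15.725 dB more gain reduction.

A, by 15.725 dB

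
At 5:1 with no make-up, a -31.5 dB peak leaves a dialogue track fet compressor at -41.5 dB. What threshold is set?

Gain reduction = -31.5 − (-41.5) = 10 dB; output overshoot = GR / (R − 1) = 10 / 4 = 2.5 dB.
Threshold = output − output overshoot = -41.5 − 2.5 = -44 dB.

-44 dB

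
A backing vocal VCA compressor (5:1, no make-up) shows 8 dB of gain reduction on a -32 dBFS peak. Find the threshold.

Gain reduction = -32 − (-40) = 8 dB; output overshoot = GR / (R − 1) = 8 / 4 = 2 dB.
Threshold = output − output overshoot = -40 − 2 = -42 dBFS.

-42 dBFS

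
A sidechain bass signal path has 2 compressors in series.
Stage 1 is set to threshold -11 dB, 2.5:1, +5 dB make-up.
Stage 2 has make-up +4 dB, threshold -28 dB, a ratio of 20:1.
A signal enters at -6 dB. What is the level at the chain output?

-22.8 dB

Stage 1: -6 dB is 5 dB over -11 dB; at 2.5:1 that becomes 2 dB over, giving -9 dB; +5 dB make-up → -4 dB.
Stage 2: -4 dB is 24 dB over -28 dB; at 20:1 that becomes 1.2 dB over, giving -26.8 dB; +4 dB make-up → -22.8 dB.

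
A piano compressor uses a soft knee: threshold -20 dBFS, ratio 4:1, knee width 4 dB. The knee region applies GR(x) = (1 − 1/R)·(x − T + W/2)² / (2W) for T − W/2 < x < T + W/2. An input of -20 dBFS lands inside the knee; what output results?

-20.375 dBFS

x − T + W/2 = -20 − (-20) + 2 = 2.
GR = (1 − 1/4) × 2² / 8 = 0.75 × 4 / 8 = 0.375 dB.
Output = -20 − 0.375 = -20.375 dBFS.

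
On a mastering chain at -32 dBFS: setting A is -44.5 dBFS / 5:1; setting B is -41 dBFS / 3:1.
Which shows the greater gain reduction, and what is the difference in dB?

A: overshoot 12.5 dB → output overshoot 2.5 dB → GR 10 dB.
B: overshoot 9 dB → output overshoot 3 dB → GR 6 dB.
A applies 4 dB more gain reduction.

A, by 4 dB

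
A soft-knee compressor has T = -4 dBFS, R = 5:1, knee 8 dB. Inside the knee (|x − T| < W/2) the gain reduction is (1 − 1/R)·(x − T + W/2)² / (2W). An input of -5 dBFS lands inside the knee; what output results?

x − T + W/2 = -5 − (-4) + 4 = 3.
GR = (1 − 1/5) × 3² / 16 = 0.8 × 9 / 16 = 0.45 dB.
Output = -5 − 0.45 = -5.45 dBFS.

-5.45 dBFS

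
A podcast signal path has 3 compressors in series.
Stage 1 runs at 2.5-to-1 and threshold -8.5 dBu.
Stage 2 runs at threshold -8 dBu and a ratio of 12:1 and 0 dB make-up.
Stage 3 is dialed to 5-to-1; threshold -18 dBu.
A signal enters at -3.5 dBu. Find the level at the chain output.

-15.975 dBu

Stage 1: overshoot 5 dB → 5/2.5 = 2 dB → -6.5 dBu.
Stage 2: -6.5 dBu is 1.5 dB over -8 dBu; at 12:1 that becomes 0.125 dB over, giving -7.875 dBu.
Stage 3: -7.875 dBu is 10.125 dB over -18 dBu; at 5:1 that becomes 2.025 dB over, giving -15.975 dBu.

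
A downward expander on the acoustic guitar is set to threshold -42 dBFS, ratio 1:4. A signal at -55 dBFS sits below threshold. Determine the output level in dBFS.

-94 dBFS

Below threshold, a 1:4 expander applies gain = (4−1)×(T − x) of attenuation.
(4−1) × 13 = 39 dB, so output = -55 − 39 = -94 dBFS.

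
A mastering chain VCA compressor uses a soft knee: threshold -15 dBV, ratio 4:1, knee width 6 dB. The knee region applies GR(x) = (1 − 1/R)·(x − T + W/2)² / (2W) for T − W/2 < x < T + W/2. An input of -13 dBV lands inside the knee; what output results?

-14.5625 dBV

x − T + W/2 = -13 − (-15) + 3 = 5.
GR = (1 − 1/4) × 5² / 12 = 0.75 × 25 / 12 = 1.5625 dB.
Output = -13 − 1.5625 = -14.5625 dBV.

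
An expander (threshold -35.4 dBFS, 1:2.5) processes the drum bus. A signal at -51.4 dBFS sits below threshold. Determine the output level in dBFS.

The input is 16 dB below the -35.4 dBFS threshold.
A 1:2.5 expander multiplies undershoot by 2.5: 16 × 2.5 = 40 dB below threshold.
Output = -35.4 − 40 = -75.4 dBFS.

-75.4 dBFS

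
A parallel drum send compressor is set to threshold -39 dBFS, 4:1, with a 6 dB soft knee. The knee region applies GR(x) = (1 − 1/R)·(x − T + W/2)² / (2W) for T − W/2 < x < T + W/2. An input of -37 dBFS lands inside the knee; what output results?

-38.5625 dBFS

x − T + W/2 = -37 − (-39) + 3 = 5.
GR = (1 − 1/4) × 5² / 12 = 0.75 × 25 / 12 = 1.5625 dB.
Output = -37 − 1.5625 = -38.5625 dBFS.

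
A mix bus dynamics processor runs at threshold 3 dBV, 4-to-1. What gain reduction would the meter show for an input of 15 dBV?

The signal is 12 dB above threshold.
At 4:1, output sits 12/4 = 3 dB above threshold.
GR = overshoot in − overshoot out = 12 − 3 = 9 dB.

9 dB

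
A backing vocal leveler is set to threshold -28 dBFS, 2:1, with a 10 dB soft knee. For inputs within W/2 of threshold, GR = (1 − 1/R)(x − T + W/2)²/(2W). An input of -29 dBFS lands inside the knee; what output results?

-29.4 dBFS

x − T + W/2 = -29 − (-28) + 5 = 4.
GR = (1 − 1/2) × 4² / 20 = 0.5 × 16 / 20 = 0.4 dB.
Output = -29 − 0.4 = -29.4 dBFS.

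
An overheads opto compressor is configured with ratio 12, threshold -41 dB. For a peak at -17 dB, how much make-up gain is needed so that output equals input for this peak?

22 dB

The peak compresses to -41 + 24/12 = -39 dB.
To reach -17 dB requires -17 − (-39) = 22 dB of make-up.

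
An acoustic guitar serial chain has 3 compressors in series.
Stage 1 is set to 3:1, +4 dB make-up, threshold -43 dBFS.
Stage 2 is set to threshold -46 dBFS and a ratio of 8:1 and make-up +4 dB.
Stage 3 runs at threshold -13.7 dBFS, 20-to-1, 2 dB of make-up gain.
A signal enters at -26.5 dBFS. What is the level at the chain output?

-38.4375 dBFS

Stage 1: 16.5 dB above -43 dBFS, reduced 3:1 to 5.5 dB above → -37.5 dBFS; +4 dB make-up → -33.5 dBFS.
Stage 2: 12.5 dB above -46 dBFS, reduced 8:1 to 1.5625 dB above → -44.4375 dBFS; +4 dB make-up → -40.4375 dBFS.
Stage 3: -40.4375 dBFS is at or below the -13.7 dBFS threshold — no compression; make-up brings it to -38.4375 dBFS.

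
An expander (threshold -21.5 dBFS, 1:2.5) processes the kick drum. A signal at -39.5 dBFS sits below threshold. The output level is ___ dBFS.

The input is 18 dB below the -21.5 dBFS threshold.
A 1:2.5 expander multiplies undershoot by 2.5: 18 × 2.5 = 45 dB below threshold.
Output = -21.5 − 45 = -66.5 dBFS.

-66.5 dBFS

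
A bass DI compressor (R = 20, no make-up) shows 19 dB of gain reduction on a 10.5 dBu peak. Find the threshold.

-9.5 dBu

Input is 20 dB above T (since output overshoot × R = input overshoot: (-8.5 − T)·20 = 10.5 − T gives T = -9.5 dBu).
Check: -9.5 + (10.5 − (-9.5))/20 = -9.5 + 1 = -8.5 dBu. ✓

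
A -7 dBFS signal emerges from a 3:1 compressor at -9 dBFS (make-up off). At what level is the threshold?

Gain reduction = -7 − (-9) = 2 dB; output overshoot = GR / (R − 1) = 2 / 2 = 1 dB.
Threshold = output − output overshoot = -9 − 1 = -10 dBFS.

-10 dBFS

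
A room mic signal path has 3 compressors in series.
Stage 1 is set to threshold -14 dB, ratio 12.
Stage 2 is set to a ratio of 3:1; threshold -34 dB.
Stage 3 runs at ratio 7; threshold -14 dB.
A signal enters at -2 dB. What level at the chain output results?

-27 dB

Stage 1: -2 dB is 12 dB over -14 dB; at 12:1 that becomes 1 dB over, giving -13 dB.
Stage 2: overshoot 21 dB → 21/3 = 7 dB → -27 dB.
Stage 3: below threshold (-27 ≤ -14); passes unchanged; output -27 dB.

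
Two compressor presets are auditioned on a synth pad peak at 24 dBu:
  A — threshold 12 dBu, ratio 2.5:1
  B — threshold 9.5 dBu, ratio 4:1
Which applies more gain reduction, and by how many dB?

A: overshoot 12 dB → output overshoot 4.8 dB → GR 7.2 dB.
B: overshoot 14.5 dB → output overshoot 3.625 dB → GR 10.875 dB.
Difference: 3.675 dB in favour of B.

B, by 3.675 dB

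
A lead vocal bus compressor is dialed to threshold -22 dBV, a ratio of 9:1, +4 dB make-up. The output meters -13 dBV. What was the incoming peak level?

Before make-up, the level was -13 − 4 = -17 dBV.
Post-compression overshoot = -17 − (-22) = 5 dB.
Before 9:1 compression the overshoot was 5 × 9 = 45 dB, so input = -22 + 45 = 23 dBV.

23 dBV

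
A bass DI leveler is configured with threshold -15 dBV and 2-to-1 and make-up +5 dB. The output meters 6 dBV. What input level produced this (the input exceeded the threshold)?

Before make-up, the level was 6 − 5 = 1 dBV.
That's 16 dB above the -15 dBV threshold.
Before 2:1 compression the overshoot was 16 × 2 = 32 dB, so input = -15 + 32 = 17 dBV.

17 dBV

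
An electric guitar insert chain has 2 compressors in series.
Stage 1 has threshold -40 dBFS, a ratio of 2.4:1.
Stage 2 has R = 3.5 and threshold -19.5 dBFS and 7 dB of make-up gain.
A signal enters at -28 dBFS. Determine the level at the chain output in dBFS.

-28 dBFS

Stage 1: overshoot 12 dB → 12/2.4 = 5 dB → -35 dBFS.
Stage 2: below threshold (-35 ≤ -19.5); passes unchanged; make-up brings it to -28 dBFS.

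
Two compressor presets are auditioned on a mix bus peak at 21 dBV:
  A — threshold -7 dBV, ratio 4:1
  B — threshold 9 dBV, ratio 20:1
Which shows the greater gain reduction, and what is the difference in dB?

A: 28 dB over, compressed to 7 dB over, so 21 dB of GR.
B: 12 dB over, compressed to 0.6 dB over, so 11.4 dB of GR.
A reduces 9.6 dB more.

A, by 9.6 dB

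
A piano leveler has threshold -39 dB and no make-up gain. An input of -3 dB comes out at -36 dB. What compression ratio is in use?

12:1

Input overshoot = -3 − (-39) = 36 dB; output overshoot = -36 − (-39) = 3 dB.
Ratio = 36 / 3 = 12.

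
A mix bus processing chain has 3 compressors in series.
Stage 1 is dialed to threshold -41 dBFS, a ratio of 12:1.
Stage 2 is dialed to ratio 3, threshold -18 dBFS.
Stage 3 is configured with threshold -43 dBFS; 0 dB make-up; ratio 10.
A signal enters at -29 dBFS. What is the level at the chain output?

-42.7 dBFS

Stage 1: 12 dB above -41 dBFS, reduced 12:1 to 1 dB above → -40 dBFS.
Stage 2: -40 dBFS is at or below the -18 dBFS threshold — no compression; output -40 dBFS.
Stage 3: 3 dB above -43 dBFS, reduced 10:1 to 0.3 dB above → -42.7 dBFS.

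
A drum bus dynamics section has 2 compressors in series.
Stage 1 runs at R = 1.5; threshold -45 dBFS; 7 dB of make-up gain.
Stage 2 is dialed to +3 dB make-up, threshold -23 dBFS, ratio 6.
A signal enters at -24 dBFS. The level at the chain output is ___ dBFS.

Stage 1: 21 dB above -45 dBFS, reduced 1.5:1 to 14 dB above → -31 dBFS; +7 dB make-up → -24 dBFS.
Stage 2: -24 dBFS is at or below the -23 dBFS threshold — no compression; make-up brings it to -21 dBFS.

-21 dBFS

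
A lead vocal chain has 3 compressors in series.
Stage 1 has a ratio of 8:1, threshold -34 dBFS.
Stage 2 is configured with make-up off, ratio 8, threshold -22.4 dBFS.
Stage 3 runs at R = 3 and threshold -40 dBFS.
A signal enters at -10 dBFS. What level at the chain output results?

Stage 1: overshoot 24 dB → 24/8 = 3 dB → -31 dBFS.
Stage 2: -31 dBFS is at or below the -22.4 dBFS threshold — no compression; output -31 dBFS.
Stage 3: -31 dBFS is 9 dB over -40 dBFS; at 3:1 that becomes 3 dB over, giving -37 dBFS.

-37 dBFS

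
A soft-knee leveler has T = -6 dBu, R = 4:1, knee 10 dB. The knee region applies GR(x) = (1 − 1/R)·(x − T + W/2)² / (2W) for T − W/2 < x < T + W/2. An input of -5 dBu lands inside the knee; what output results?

-6.35 dBu

x − T + W/2 = -5 − (-6) + 5 = 6.
GR = (1 − 1/4) × 6² / 20 = 0.75 × 36 / 20 = 1.35 dB.
Output = -5 − 1.35 = -6.35 dBu.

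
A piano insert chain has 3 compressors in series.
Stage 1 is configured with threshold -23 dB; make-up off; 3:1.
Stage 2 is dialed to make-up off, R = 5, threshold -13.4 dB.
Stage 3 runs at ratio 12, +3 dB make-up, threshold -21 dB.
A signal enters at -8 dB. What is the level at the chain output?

Stage 1: -8 dB is 15 dB over -23 dB; at 3:1 that becomes 5 dB over, giving -18 dB.
Stage 2: below threshold (-18 ≤ -13.4); passes unchanged; output -18 dB.
Stage 3: -18 dB is 3 dB over -21 dB; at 12:1 that becomes 0.25 dB over, giving -20.75 dB; +3 dB make-up → -17.75 dB.

-17.75 dB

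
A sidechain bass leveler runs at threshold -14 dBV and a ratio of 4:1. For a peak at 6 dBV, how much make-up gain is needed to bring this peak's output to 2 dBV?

Overshoot 20 dB → 20/4 = 5 dB after compression, so the compressed level is -14 + 5 = -9 dBV.
Make-up = target − compressed = 2 − (-9) = 11 dB.

11 dB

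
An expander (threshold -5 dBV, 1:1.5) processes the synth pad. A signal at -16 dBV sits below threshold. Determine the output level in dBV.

-21.5 dBV

Below threshold, a 1:1.5 expander applies gain = (1.5−1)×(T − x) of attenuation.
(1.5−1) × 11 = 5.5 dB, so output = -16 − 5.5 = -21.5 dBV.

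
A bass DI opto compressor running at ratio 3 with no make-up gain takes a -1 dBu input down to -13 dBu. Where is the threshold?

-19 dBu

Let T be the threshold. Output overshoot = (input overshoot)/R, so -13 − T = (-1 − T)/3.
3·(-13 − T) = -1 − T → 2·T = -39 − (-1) = -38.
T = -38/2 = -19 dBu.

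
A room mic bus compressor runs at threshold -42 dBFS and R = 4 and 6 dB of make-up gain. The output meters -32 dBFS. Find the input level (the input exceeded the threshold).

-26 dBFS

Before make-up, the level was -32 − 6 = -38 dBFS.
That's 4 dB above the -42 dBFS threshold.
Before 4:1 compression the overshoot was 4 × 4 = 16 dB, so input = -42 + 16 = -26 dBFS.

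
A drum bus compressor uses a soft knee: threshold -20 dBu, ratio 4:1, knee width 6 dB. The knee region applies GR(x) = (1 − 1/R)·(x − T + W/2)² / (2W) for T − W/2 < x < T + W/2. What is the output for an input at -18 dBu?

-19.5625 dBu

x − T + W/2 = -18 − (-20) + 3 = 5.
GR = (1 − 1/4) × 5² / 12 = 0.75 × 25 / 12 = 1.5625 dB.
Output = -18 − 1.5625 = -19.5625 dBu.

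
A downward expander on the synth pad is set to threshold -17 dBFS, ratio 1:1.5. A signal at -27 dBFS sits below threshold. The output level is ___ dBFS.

-32 dBFS

Below threshold, a 1:1.5 expander applies gain = (1.5−1)×(T − x) of attenuation.
(1.5−1) × 10 = 5 dB, so output = -27 − 5 = -32 dBFS.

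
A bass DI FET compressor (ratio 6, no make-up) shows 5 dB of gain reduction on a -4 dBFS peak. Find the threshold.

-10 dBFS

Gain reduction = -4 − (-9) = 5 dB; output overshoot = GR / (R − 1) = 5 / 5 = 1 dB.
Threshold = output − output overshoot = -9 − 1 = -10 dBFS.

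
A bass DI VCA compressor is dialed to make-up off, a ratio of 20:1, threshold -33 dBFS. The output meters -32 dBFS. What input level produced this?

-13 dBFS

That's 1 dB above the -33 dBFS threshold.
Before 20:1 compression the overshoot was 1 × 20 = 20 dB, so input = -33 + 20 = -13 dBFS.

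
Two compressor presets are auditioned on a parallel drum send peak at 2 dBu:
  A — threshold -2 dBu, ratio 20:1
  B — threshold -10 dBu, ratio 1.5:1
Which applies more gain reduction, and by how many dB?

A: overshoot 4 dB → output overshoot 0.2 dB → GR 3.8 dB.
B: overshoot 12 dB → output overshoot 8 dB → GR 4 dB.
Difference: 0.2 dB in favour of B.

B, by 0.2 dB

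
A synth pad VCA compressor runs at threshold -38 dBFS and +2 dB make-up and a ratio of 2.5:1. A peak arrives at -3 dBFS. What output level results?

-22 dBFS

-3 dBFS sits 35 dB over threshold.
At 2.5:1 the overshoot is divided by 2.5, leaving 14 dB above threshold.
Output = -38 + 14 = -24 dBFS; make-up adds 2 dB, giving -22 dBFS.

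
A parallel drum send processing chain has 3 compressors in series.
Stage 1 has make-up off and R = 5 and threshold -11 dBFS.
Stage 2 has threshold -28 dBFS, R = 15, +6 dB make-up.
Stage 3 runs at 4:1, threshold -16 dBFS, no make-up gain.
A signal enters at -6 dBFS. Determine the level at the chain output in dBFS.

Stage 1: overshoot 5 dB → 5/5 = 1 dB → -10 dBFS.
Stage 2: -10 dBFS is 18 dB over -28 dBFS; at 15:1 that becomes 1.2 dB over, giving -26.8 dBFS; +6 dB make-up → -20.8 dBFS.
Stage 3: -20.8 dBFS is at or below the -16 dBFS threshold — no compression; output -20.8 dBFS.

-20.8 dBFS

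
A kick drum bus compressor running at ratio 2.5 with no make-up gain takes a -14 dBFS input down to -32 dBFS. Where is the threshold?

-44 dBFS

Let T be the threshold. Output overshoot = (input overshoot)/R, so -32 − T = (-14 − T)/2.5.
2.5·(-32 − T) = -14 − T → 1.5·T = -80 − (-14) = -66.
T = -66/1.5 = -44 dBFS.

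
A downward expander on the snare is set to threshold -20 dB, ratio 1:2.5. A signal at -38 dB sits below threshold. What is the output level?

Below threshold, a 1:2.5 expander applies gain = (2.5−1)×(T − x) of attenuation.
(2.5−1) × 18 = 27 dB, so output = -38 − 27 = -65 dB.

-65 dB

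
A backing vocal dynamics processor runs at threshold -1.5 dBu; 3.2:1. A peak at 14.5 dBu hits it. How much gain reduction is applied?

11 dB

The signal is 16 dB above threshold.
A 3.2:1 ratio leaves 5 dB of that excess.
GR = overshoot in − overshoot out = 16 − 5 = 11 dB.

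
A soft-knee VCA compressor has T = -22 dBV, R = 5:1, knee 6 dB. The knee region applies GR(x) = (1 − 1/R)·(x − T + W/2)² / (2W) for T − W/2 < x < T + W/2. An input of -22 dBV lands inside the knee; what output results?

-22.6 dBV

x − T + W/2 = -22 − (-22) + 3 = 3.
GR = (1 − 1/5) × 3² / 12 = 0.8 × 9 / 12 = 0.6 dB.
Output = -22 − 0.6 = -22.6 dBV.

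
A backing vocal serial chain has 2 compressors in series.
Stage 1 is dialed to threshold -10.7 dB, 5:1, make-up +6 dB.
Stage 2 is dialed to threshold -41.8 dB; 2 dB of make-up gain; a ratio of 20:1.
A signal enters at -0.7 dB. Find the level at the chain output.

Stage 1: -0.7 dB is 10 dB over -10.7 dB; at 5:1 that becomes 2 dB over, giving -8.7 dB; +6 dB make-up → -2.7 dB.
Stage 2: 39.1 dB above -41.8 dB, reduced 20:1 to 1.955 dB above → -39.845 dB; +2 dB make-up → -37.845 dB.

-37.845 dB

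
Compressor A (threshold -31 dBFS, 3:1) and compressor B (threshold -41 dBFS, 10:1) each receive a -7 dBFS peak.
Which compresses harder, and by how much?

A: GR = 24 − 24/3 = 16 dB.
B: GR = 34 − 34/10 = 30.6 dB.
Difference: 14.6 dB in favour of B.

B, by 14.6 dB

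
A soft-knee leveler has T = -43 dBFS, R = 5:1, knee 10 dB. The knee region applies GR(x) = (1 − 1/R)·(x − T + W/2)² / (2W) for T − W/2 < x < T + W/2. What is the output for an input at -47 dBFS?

-47.04 dBFS

x − T + W/2 = -47 − (-43) + 5 = 1.
GR = (1 − 1/5) × 1² / 20 = 0.8 × 1 / 20 = 0.04 dB.
Output = -47 − 0.04 = -47.04 dBFS.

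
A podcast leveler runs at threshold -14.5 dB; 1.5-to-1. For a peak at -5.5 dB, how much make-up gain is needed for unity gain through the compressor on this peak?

Overshoot 9 dB → 9/1.5 = 6 dB after compression, so the compressed level is -14.5 + 6 = -8.5 dB.
Make-up = target − compressed = -5.5 − (-8.5) = 3 dB.

3 dB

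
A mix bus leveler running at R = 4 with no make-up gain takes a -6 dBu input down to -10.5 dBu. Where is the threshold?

Let T be the threshold. Output overshoot = (input overshoot)/R, so -10.5 − T = (-6 − T)/4.
4·(-10.5 − T) = -6 − T → 3·T = -42 − (-6) = -36.
T = -36/3 = -12 dBu.

-12 dBu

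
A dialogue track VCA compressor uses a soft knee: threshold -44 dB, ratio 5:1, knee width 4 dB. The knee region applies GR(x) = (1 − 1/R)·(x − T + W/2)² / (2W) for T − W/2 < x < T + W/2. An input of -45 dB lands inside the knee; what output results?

-45.1 dB

x − T + W/2 = -45 − (-44) + 2 = 1.
GR = (1 − 1/5) × 1² / 8 = 0.8 × 1 / 8 = 0.1 dB.
Output = -45 − 0.1 = -45.1 dB.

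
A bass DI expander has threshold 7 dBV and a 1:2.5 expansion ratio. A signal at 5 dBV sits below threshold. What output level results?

Below threshold, a 1:2.5 expander applies gain = (2.5−1)×(T − x) of attenuation.
(2.5−1) × 2 = 3 dB, so output = 5 − 3 = 2 dBV.

2 dBV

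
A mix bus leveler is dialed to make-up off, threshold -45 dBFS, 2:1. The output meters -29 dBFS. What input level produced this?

-13 dBFS

Post-compression overshoot = -29 − (-45) = 16 dB.
Input overshoot = R × output overshoot = 32 dB → input = -45 + 32 = -13 dBFS.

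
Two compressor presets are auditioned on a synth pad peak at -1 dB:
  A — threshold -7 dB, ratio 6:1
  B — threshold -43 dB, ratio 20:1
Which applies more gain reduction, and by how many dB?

A: 6 dB over, compressed to 1 dB over, so 5 dB of GR.
B: 42 dB over, compressed to 2.1 dB over, so 39.9 dB of GR.
B applies 34.9 dB more gain reduction.

B, by 34.9 dB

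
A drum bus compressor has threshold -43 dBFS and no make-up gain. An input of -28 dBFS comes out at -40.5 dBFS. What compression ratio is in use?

Input overshoot = -28 − (-43) = 15 dB; output overshoot = -40.5 − (-43) = 2.5 dB.
Ratio = 15 / 2.5 = 6.

6:1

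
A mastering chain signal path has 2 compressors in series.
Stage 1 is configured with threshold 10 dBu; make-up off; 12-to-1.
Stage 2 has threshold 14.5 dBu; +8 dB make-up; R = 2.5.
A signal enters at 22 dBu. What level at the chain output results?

Stage 1: 22 dBu is 12 dB over 10 dBu; at 12:1 that becomes 1 dB over, giving 11 dBu.
Stage 2: below threshold (11 ≤ 14.5); passes unchanged; make-up brings it to 19 dBu.

19 dBu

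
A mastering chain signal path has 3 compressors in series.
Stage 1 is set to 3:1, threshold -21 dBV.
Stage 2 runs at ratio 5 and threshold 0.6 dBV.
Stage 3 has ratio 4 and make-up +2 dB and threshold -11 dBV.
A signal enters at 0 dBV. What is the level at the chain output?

Stage 1: 0 dBV is 21 dB over -21 dBV; at 3:1 that becomes 7 dB over, giving -14 dBV.
Stage 2: below threshold (-14 ≤ 0.6); passes unchanged; output -14 dBV.
Stage 3: -14 dBV ≤ -11 dBV, so stage 3 doesn't engage; make-up brings it to -12 dBV.

-12 dBV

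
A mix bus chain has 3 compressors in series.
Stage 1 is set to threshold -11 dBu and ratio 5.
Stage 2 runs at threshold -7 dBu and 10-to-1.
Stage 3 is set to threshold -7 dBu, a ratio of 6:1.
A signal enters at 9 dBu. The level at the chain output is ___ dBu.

Stage 1: overshoot 20 dB → 20/5 = 4 dB → -7 dBu.
Stage 2: below threshold (-7 ≤ -7); passes unchanged; output -7 dBu.
Stage 3: -7 dBu is at or below the -7 dBu threshold — no compression; output -7 dBu.

-7 dBu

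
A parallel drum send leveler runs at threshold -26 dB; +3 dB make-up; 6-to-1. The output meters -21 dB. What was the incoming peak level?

-14 dB

Remove make-up: -21 − 3 = -24 dB.
Post-compression overshoot = -24 − (-26) = 2 dB.
Before 6:1 compression the overshoot was 2 × 6 = 12 dB, so input = -26 + 12 = -14 dB.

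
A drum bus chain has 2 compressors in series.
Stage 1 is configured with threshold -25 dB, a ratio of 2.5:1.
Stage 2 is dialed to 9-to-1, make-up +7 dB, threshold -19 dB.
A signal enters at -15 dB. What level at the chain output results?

Stage 1: overshoot 10 dB → 10/2.5 = 4 dB → -21 dB.
Stage 2: -21 dB is at or below the -19 dB threshold — no compression; make-up brings it to -14 dB.

-14 dB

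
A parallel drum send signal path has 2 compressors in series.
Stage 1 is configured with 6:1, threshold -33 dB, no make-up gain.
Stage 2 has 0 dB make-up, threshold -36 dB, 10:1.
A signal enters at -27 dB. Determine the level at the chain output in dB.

-35.6 dB

Stage 1: overshoot 6 dB → 6/6 = 1 dB → -32 dB.
Stage 2: 4 dB above -36 dB, reduced 10:1 to 0.4 dB above → -35.6 dB.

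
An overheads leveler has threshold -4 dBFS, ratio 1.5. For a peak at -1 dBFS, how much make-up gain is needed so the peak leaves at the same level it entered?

Without make-up, output = threshold + overshoot/1.5 = -4 + 2 = -2 dBFS.
Gap to target: 1 dB.

1 dB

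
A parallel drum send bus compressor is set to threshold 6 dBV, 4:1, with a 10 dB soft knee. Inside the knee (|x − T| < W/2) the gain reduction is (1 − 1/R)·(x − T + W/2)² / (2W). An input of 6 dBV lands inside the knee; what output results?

x − T + W/2 = 6 − 6 + 5 = 5.
GR = (1 − 1/4) × 5² / 20 = 0.75 × 25 / 20 = 0.9375 dB.
Output = 6 − 0.9375 = 5.0625 dBV.

5.0625 dBV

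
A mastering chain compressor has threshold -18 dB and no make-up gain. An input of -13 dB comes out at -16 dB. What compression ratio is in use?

Input overshoot = -13 − (-18) = 5 dB; output overshoot = -16 − (-18) = 2 dB.
Ratio = 5 / 2 = 2.5.

2.5:1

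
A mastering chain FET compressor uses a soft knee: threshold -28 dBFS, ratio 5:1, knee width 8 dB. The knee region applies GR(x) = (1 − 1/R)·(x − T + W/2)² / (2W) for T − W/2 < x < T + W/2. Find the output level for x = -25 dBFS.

-27.45 dBFS

x − T + W/2 = -25 − (-28) + 4 = 7.
GR = (1 − 1/5) × 7² / 16 = 0.8 × 49 / 16 = 2.45 dB.
Output = -25 − 2.45 = -27.45 dBFS.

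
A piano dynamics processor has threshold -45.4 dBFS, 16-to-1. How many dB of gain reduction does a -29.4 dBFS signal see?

The signal is 16 dB above threshold.
After 16:1 compression the overshoot becomes 16/16 = 1 dB.
So the signal is attenuated by 16 − 1 = 15 dB.

15 dB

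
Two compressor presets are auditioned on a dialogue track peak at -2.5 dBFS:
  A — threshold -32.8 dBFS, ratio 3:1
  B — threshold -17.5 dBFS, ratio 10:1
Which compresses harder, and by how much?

A: overshoot 30.3 dB → output overshoot 10.1 dB → GR 20.2 dB.
B: overshoot 15 dB → output overshoot 1.5 dB → GR 13.5 dB.
A applies 6.7 dB more gain reduction.

A, by 6.7 dB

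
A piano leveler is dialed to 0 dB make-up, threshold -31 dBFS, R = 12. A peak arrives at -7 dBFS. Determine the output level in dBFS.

Overshoot: -7 − (-31) = 24 dB.
The 24 dB excess becomes 2 dB after 12:1 reduction.
That puts the output at -29 dBFS.

-29 dBFS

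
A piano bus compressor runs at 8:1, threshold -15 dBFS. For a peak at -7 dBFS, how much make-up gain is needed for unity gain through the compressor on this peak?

Without make-up, output = threshold + overshoot/8 = -15 + 1 = -14 dBFS.
Gap to target: 7 dB.

7 dB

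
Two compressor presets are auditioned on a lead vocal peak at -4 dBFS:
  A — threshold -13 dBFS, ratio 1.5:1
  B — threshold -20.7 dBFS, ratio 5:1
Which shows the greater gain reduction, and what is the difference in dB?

B, by 10.36 dB

A: overshoot 9 dB → output overshoot 6 dB → GR 3 dB.
B: overshoot 16.7 dB → output overshoot 3.34 dB → GR 13.36 dB.
B reduces 10.36 dB more.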